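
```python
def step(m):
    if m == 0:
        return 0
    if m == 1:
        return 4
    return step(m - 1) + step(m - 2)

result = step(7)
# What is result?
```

Build up from base cases: step(0)=0, step(1)=4, step(2)=4, step(3)=8, step(4)=12, step(5)=20, step(6)=32, ..., step(7)=52

Answer: 52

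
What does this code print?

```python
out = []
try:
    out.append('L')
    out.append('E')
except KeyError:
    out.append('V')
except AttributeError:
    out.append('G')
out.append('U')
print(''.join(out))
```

Execution trace: 'L' (try body) → 'E' (try body, no exception) → 'U' (after the try/except). Output: LEU

Answer: LEU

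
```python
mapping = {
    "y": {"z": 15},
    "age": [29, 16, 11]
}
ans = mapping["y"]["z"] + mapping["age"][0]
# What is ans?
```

Trace:
`mapping = { ...` → mapping = {'y': {'z': 15}, 'age': [29, 16, 11]}
`ans = mapping["y"]["z"] + mapping["age"][0]` → ans = 44
So ans = 44

Answer: 44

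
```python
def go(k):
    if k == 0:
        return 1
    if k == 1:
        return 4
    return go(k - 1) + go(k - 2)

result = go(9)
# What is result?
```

Build up from base cases: go(0)=1, go(1)=4, go(2)=5, go(3)=9, go(4)=14, go(5)=23, go(6)=37, ..., go(9)=157

Answer: 157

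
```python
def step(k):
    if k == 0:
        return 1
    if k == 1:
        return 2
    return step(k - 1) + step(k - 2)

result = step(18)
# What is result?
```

Build up from base cases: step(0)=1, step(1)=2, step(2)=3, step(3)=5, step(4)=8, step(5)=13, step(6)=21, ..., step(18)=6765

Answer: 6765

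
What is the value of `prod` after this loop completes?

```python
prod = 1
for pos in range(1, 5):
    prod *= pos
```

4! = 24
`prod` takes the values: 1 → 2 → 6 → 24

Answer: 24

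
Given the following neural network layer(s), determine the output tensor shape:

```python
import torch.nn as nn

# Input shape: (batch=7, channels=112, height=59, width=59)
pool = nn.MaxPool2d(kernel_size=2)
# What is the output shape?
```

Input: (7, 112, 59, 59) -> Output: (7, 112, 29, 29)

Answer: (7, 112, 29, 29)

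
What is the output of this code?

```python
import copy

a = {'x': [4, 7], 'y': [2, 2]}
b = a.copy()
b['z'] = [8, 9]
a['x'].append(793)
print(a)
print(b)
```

Key concept: shallow copy of dict with mutable values.
Step by step:
`a = {'x': [4, 7], 'y': [2, 2]}` → a = {'x': [4, 7], 'y': [2, 2]}
`b = a.copy()` → b = {'x': [4, 7], 'y': [2, 2]}
`b['z'] = [8, 9]` → b = {'x': [4, 7], 'y': [2, 2], 'z': [8, 9]}
`a['x'].append(793)` → a = {'x': [4, 7, 793], 'y': [2, 2]}; b = {'x': [4, 7, 793], 'y': [2, 2], 'z': [8, 9]}
`print(a)` → prints {'x': [4, 7, 793], 'y': [2, 2]}
`print(b)` → prints {'x': [4, 7, 793], 'y': [2, 2], 'z': [8, 9]}

Answer:
{'x': [4, 7, 793], 'y': [2, 2]}
{'x': [4, 7, 793], 'y': [2, 2], 'z': [8, 9]}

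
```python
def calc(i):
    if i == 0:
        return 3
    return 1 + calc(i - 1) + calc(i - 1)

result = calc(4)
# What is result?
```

calc(i) = 1 + 2·calc(i-1), calc(0)=3. Closed form: (3+1)·2^4 - 1 = 63.

Answer: 63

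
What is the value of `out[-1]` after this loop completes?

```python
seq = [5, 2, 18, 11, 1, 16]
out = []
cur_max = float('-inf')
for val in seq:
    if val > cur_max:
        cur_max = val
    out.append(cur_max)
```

Running max ends at 18
`out` takes the values: [] → [5] → [5, 5] → [5, 5, 18] → [5, 5, 18, 18] → [5, 5, 18, 18, 18] → [5, 5, 18, 18, 18, 18]
So `out[-1]` = 18

Answer: 18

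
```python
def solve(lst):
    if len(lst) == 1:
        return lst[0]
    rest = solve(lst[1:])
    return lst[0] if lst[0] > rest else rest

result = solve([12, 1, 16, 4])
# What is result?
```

Recursive max over [12, 1, 16, 4] = 16

Answer: 16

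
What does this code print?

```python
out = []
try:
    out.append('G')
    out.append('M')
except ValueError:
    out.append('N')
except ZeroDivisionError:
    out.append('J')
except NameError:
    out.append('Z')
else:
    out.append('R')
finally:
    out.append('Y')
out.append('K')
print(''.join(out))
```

Execution trace: 'G' (try body) → 'M' (try body, no exception) → 'R' (else) → 'Y' (finally) → 'K' (after the try/except). Output: GMRYK

Answer: GMRYK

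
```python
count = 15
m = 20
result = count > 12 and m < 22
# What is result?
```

Trace:
`count = 15` → count = 15
`m = 20` → m = 20
`result = count > 12 and m < 22` → result = True
So result = True

Answer: True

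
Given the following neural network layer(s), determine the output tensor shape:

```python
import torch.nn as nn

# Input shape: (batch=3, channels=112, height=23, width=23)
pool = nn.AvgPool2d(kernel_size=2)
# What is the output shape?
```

Input: (3, 112, 23, 23) -> Output: (3, 112, 11, 11)

Answer: (3, 112, 11, 11)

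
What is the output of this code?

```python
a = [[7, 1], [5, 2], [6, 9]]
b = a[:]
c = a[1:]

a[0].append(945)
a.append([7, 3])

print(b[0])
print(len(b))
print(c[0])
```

Key concept: slice with nested mutation.
Step by step:
`a = [[7, 1], [5, 2], [6, 9]]` → a = [[7, 1], [5, 2], [6, 9]]
`b = a[:]` → b = [[7, 1], [5, 2], [6, 9]]
`c = a[1:]` → c = [[5, 2], [6, 9]]
`a[0].append(945)` → a = [[7, 1, 945], [5, 2], [6, 9]]; b = [[7, 1, 945], [5, 2], [6, 9]]
`a.append([7, 3])` → a = [[7, 1, 945], [5, 2], [6, 9], [7, 3]]
`print(b[0])` → prints [7, 1, 945]
`print(len(b))` → prints 3
`print(c[0])` → prints [5, 2]

Answer:
[7, 1, 945]
3
[5, 2]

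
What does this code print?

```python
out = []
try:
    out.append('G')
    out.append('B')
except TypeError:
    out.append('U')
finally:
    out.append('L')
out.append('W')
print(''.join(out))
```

Execution trace: 'G' (try body) → 'B' (try body, no exception) → 'L' (finally) → 'W' (after the try/except). Output: GBLW

Answer: GBLW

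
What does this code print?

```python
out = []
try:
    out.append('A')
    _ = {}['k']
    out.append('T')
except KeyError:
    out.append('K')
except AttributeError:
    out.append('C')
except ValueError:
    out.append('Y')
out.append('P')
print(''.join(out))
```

Execution trace: 'A' (try body) → 'K' (except KeyError) → 'P' (after the try/except). Output: AKP

Answer: AKP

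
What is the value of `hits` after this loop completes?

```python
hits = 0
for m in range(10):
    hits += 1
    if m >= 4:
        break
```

Loop breaks when m reaches 4, hits is 5
`hits` takes the values: 0 → 1 → 2 → 3 → 4 → 5

Answer: 5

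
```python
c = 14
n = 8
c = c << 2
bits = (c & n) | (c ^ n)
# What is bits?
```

Trace:
`c = 14` → c = 14
`n = 8` → n = 8
`c = c << 2` → c = 56
`bits = (c & n) | (c ^ n)` → bits = 56
So bits = 56

Answer: 56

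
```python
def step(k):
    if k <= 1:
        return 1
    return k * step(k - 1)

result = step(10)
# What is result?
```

step(10) = 10 * 9 * 8 * 7 * 6 * 5 * 4 * 3 * 2 * 1 = 3628800

Answer: 3628800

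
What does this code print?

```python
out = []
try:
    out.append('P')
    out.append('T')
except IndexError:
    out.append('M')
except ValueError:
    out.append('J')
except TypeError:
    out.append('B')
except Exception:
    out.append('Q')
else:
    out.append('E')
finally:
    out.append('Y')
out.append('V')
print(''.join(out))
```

Execution trace: 'P' (try body) → 'T' (try body, no exception) → 'E' (else) → 'Y' (finally) → 'V' (after the try/except). Output: PTEYV

Answer: PTEYV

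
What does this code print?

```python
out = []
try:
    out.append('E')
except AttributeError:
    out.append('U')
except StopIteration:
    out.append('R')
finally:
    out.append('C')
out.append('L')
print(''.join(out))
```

Execution trace: 'E' (try body, no exception) → 'C' (finally) → 'L' (after the try/except). Output: ECL

Answer: ECL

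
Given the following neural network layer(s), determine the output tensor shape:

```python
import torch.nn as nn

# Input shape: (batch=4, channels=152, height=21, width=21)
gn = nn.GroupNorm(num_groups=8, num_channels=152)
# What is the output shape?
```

Input: (4, 152, 21, 21) -> Output: (4, 152, 21, 21)

Answer: (4, 152, 21, 21)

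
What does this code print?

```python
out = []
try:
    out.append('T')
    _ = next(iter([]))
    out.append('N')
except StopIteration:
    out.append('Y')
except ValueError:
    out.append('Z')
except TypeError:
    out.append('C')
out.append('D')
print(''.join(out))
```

Execution trace: 'T' (try body) → 'Y' (except StopIteration) → 'D' (after the try/except). Output: TYD

Answer: TYD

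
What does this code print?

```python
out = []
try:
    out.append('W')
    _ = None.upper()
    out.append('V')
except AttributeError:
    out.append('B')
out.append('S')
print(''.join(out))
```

Execution trace: 'W' (try body) → 'B' (except AttributeError) → 'S' (after the try/except). Output: WBS

Answer: WBS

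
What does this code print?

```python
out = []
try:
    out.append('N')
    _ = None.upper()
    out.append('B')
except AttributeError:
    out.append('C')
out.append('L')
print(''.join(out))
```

Execution trace: 'N' (try body) → 'C' (except AttributeError) → 'L' (after the try/except). Output: NCL

Answer: NCL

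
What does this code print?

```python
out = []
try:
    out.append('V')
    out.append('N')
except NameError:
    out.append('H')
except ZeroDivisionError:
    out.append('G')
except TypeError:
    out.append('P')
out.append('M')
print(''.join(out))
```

Execution trace: 'V' (try body) → 'N' (try body, no exception) → 'M' (after the try/except). Output: VNM

Answer: VNM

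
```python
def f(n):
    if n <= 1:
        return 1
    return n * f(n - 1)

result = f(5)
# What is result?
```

f(5) = 5 * 4 * 3 * 2 * 1 = 120

Answer: 120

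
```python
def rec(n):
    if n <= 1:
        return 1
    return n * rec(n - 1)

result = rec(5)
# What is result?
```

rec(5) = 5 * 4 * 3 * 2 * 1 = 120

Answer: 120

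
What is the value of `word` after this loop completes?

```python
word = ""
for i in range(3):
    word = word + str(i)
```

Concatenate digits 0 to 2
`word` takes the values: "" → "0" → "01" → "012"

Answer: "012"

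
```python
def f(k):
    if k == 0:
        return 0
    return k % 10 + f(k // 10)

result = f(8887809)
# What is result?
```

Sum of digits of 8887809: 9 + 0 + 8 + 7 + 8 + 8 + 8 = 48

Answer: 48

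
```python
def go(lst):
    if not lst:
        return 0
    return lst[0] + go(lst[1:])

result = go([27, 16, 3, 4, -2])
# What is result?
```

27 + 16 + 3 + 4 + (-2) + 0 = 48

Answer: 48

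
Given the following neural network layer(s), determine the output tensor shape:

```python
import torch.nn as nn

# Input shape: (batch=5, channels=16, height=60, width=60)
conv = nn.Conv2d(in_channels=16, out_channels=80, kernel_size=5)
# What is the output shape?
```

Input: (5, 16, 60, 60) -> Output: (5, 80, 56, 56)

Answer: (5, 80, 56, 56)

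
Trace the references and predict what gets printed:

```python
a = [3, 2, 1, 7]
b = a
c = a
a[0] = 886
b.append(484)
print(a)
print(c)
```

Key concept: multiple aliases.
Step by step:
`a = [3, 2, 1, 7]` → a = [3, 2, 1, 7]
`b = a` → b = [3, 2, 1, 7] (same object as a)
`c = a` → c = [3, 2, 1, 7] (same object as a, b)
`a[0] = 886` → a = [886, 2, 1, 7] (same object as b, c); b = [886, 2, 1, 7] (same object as a, c); c = [886, 2, 1, 7] (same object as a, b)
`b.append(484)` → a = [886, 2, 1, 7, 484] (same object as b, c); b = [886, 2, 1, 7, 484] (same object as a, c); c = [886, 2, 1, 7, 484] (same object as a, b)
`print(a)` → prints [886, 2, 1, 7, 484]
`print(c)` → prints [886, 2, 1, 7, 484]

Answer:
[886, 2, 1, 7, 484]
[886, 2, 1, 7, 484]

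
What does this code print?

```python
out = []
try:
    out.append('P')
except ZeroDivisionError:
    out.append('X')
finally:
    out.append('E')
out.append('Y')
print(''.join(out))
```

Execution trace: 'P' (try body, no exception) → 'E' (finally) → 'Y' (after the try/except). Output: PEY

Answer: PEY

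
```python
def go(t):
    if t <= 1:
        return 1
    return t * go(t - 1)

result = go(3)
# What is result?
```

go(3) = 3 * 2 * 1 = 6

Answer: 6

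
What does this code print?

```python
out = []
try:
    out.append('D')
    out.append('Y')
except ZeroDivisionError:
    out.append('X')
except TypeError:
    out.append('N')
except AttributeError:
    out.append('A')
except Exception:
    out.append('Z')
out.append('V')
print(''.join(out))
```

Execution trace: 'D' (try body) → 'Y' (try body, no exception) → 'V' (after the try/except). Output: DYV

Answer: DYV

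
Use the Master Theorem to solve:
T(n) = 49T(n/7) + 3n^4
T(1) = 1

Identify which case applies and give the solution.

a=49, b=7, f(n)=3n^4. log_7(49) = 2. Since c=4 > 2 and the regularity condition holds (49(n/7)^4 = (49/7^4)n^4 with 49/7^4 < 1), Case 3 applies: T(n) = Θ(f(n)) = O(n^4).

Answer: O(n^4) - Case 3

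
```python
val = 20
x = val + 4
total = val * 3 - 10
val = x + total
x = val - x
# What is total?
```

Trace:
`val = 20` → val = 20
`x = val + 4` → x = 24
`total = val * 3 - 10` → total = 50
`val = x + total` → val = 74
`x = val - x` → x = 50
So total = 50

Answer: 50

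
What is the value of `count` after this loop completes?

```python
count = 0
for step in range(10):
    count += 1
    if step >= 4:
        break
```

Loop breaks when step reaches 4, count is 5
`count` takes the values: 0 → 1 → 2 → 3 → 4 → 5

Answer: 5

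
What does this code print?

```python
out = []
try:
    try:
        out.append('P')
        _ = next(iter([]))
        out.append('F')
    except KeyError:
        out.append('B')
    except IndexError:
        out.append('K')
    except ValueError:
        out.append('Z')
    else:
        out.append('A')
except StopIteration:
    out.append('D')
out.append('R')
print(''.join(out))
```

Execution trace: 'P' (try body) → 'D' (outer except StopIteration) → 'R' (after the try/except). Output: PDR

Answer: PDR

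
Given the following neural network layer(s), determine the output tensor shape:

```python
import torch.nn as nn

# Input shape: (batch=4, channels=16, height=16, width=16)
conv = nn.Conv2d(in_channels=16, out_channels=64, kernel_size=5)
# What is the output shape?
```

Input: (4, 16, 16, 16) -> Output: (4, 64, 12, 12)

Answer: (4, 64, 12, 12)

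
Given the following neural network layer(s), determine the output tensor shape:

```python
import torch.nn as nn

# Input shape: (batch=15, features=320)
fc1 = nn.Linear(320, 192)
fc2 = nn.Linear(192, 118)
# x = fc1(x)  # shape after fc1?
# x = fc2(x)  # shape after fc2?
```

Input: (15, 320) -> after fc1: (15, 192) -> Output: (15, 118)

Answer: (15, 118)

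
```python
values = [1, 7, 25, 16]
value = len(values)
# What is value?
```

Trace:
`values = [1, 7, 25, 16]` → values = [1, 7, 25, 16]
`value = len(values)` → value = 4
So value = 4

Answer: 4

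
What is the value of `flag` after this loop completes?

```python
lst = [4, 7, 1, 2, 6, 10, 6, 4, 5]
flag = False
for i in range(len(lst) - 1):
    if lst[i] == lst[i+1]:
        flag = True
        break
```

Check consecutive duplicates in [4, 7, 1, 2, 6, 10, 6, 4, 5]
`flag` takes the values: False

Answer: False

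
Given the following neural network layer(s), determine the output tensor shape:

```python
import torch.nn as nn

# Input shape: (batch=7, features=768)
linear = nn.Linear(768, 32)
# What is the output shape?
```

Input: (7, 768) -> Output: (7, 32)

Answer: (7, 32)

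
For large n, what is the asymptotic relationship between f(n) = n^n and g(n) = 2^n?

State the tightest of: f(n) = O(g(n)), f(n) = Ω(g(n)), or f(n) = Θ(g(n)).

n^n vs 2^n: f(n) = Ω(g(n)) but not O(g(n)) — n^n grows strictly faster than 2^n.

Answer: f(n) = Ω(g(n)) but not O(g(n)) — n^n grows strictly faster than 2^n.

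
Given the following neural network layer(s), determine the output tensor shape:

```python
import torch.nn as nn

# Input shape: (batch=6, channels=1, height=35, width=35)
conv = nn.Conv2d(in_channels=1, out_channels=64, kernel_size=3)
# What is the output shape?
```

Input: (6, 1, 35, 35) -> Output: (6, 64, 33, 33)

Answer: (6, 64, 33, 33)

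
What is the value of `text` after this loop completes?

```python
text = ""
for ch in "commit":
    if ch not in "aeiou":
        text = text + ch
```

Remove vowels from 'commit'
`text` takes the values: "" → "c" → "cm" → "cmm" → "cmmt"

Answer: "cmmt"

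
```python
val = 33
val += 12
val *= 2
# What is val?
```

Trace:
`val = 33` → val = 33
`val += 12` → val = 45
`val *= 2` → val = 90
So val = 90

Answer: 90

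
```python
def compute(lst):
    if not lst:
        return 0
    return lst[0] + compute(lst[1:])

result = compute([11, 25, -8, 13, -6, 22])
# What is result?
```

11 + 25 + (-8) + 13 + (-6) + 22 + 0 = 57

Answer: 57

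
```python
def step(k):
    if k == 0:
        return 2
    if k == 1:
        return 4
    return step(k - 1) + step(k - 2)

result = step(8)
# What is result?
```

Build up from base cases: step(0)=2, step(1)=4, step(2)=6, step(3)=10, step(4)=16, step(5)=26, step(6)=42, ..., step(8)=110

Answer: 110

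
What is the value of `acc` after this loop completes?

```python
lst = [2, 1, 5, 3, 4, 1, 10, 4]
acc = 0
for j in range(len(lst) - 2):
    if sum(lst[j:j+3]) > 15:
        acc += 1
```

Count windows with sum > 15
`acc` takes the values: 0

Answer: 0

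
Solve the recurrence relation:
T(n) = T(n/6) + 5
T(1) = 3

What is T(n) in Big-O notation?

Each step divides n by 6 and adds 5. After log_6(n) steps we reach T(1)=3. So T(n) = 5·log_6(n) + 3 = O(log n).

Answer: O(log n)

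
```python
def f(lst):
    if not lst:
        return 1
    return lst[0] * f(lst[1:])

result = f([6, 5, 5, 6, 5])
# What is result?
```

Product over [6, 5, 5, 6, 5] = 6 * 5 * 5 * 6 * 5 = 4500

Answer: 4500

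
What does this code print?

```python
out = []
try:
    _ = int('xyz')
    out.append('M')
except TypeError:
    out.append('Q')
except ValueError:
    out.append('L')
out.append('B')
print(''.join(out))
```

Execution trace: 'L' (except ValueError) → 'B' (after the try/except). Output: LB

Answer: LB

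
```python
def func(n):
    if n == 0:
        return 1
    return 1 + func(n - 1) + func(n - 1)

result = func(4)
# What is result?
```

func(n) = 1 + 2·func(n-1), func(0)=1. Closed form: (1+1)·2^4 - 1 = 31.

Answer: 31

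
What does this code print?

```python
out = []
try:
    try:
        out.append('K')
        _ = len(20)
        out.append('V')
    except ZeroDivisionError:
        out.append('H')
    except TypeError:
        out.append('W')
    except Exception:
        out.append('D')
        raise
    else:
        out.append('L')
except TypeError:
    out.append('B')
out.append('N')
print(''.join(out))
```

Execution trace: 'K' (inner try body) → 'W' (inner except TypeError) → 'N' (after the try/except). Output: KWN

Answer: KWN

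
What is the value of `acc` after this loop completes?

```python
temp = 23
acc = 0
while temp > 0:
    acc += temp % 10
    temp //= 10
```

Sum digits of 23
`acc` takes the values: 0 → 3 → 5

Answer: 5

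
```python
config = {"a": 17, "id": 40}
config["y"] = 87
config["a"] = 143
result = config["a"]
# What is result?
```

Trace:
`config = {"a": 17, "id": 40}` → config = {'a': 17, 'id': 40}
`config["y"] = 87` → config = {'a': 17, 'id': 40, 'y': 87}
`config["a"] = 143` → config = {'a': 143, 'id': 40, 'y': 87}
`result = config["a"]` → result = 143
So result = 143

Answer: 143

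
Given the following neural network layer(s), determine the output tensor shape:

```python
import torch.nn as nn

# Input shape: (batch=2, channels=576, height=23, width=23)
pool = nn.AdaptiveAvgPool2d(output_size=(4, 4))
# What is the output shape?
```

Input: (2, 576, 23, 23) -> Output: (2, 576, 4, 4)

Answer: (2, 576, 4, 4)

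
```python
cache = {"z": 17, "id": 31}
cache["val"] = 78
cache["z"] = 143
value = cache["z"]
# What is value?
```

Trace:
`cache = {"z": 17, "id": 31}` → cache = {'z': 17, 'id': 31}
`cache["val"] = 78` → cache = {'z': 17, 'id': 31, 'val': 78}
`cache["z"] = 143` → cache = {'z': 143, 'id': 31, 'val': 78}
`value = cache["z"]` → value = 143
So value = 143

Answer: 143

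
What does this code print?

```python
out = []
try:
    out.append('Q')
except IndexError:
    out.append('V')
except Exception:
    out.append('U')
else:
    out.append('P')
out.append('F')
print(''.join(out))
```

Execution trace: 'Q' (try body, no exception) → 'P' (else) → 'F' (after the try/except). Output: QPF

Answer: QPF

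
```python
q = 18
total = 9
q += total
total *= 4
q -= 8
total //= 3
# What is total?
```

Trace:
`q = 18` → q = 18
`total = 9` → total = 9
`q += total` → q = 27
`total *= 4` → total = 36
`q -= 8` → q = 19
`total //= 3` → total = 12
So total = 12

Answer: 12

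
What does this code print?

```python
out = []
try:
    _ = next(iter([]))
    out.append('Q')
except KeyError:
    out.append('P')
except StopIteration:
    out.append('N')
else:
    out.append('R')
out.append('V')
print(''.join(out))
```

Execution trace: 'N' (except StopIteration) → 'V' (after the try/except). Output: NV

Answer: NV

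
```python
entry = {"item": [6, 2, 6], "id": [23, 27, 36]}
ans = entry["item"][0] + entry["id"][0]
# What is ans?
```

Trace:
`entry = {"item": [6, 2, 6], "id": [23, 27, 36]}` → entry = {'item': [6, 2, 6], 'id': [23, 27, 36]}
`ans = entry["item"][0] + entry["id"][0]` → ans = 29
So ans = 29

Answer: 29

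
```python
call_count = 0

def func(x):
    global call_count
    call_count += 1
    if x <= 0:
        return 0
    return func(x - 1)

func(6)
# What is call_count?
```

Linear recursion stepping by 1: 7 calls from x=6 down to ≤0.

Answer: 7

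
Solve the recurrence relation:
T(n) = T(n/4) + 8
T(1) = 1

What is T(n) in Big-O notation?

Each step divides n by 4 and adds 8. After log_4(n) steps we reach T(1)=1. So T(n) = 8·log_4(n) + 1 = O(log n).

Answer: O(log n)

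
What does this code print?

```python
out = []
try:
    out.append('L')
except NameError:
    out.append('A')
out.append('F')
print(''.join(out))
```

Execution trace: 'L' (try body, no exception) → 'F' (after the try/except). Output: LF

Answer: LF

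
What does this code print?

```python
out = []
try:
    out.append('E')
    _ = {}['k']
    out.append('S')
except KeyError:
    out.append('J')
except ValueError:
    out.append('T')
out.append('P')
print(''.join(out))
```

Execution trace: 'E' (try body) → 'J' (except KeyError) → 'P' (after the try/except). Output: EJP

Answer: EJP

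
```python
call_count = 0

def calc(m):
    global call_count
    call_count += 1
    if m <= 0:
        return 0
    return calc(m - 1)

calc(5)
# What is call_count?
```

Linear recursion stepping by 1: 6 calls from m=5 down to ≤0.

Answer: 6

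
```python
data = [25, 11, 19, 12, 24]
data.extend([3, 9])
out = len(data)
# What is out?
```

Trace:
`data = [25, 11, 19, 12, 24]` → data = [25, 11, 19, 12, 24]
`data.extend([3, 9])` → data = [25, 11, 19, 12, 24, 3, 9]
`out = len(data)` → out = 7
So out = 7

Answer: 7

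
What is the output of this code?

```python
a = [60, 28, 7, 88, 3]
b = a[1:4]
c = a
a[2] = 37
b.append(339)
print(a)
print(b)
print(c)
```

Key concept: slice vs alias.
Step by step:
`a = [60, 28, 7, 88, 3]` → a = [60, 28, 7, 88, 3]
`b = a[1:4]` → b = [28, 7, 88]
`c = a` → c = [60, 28, 7, 88, 3] (same object as a)
`a[2] = 37` → a = [60, 28, 37, 88, 3] (same object as c); c = [60, 28, 37, 88, 3] (same object as a)
`b.append(339)` → b = [28, 7, 88, 339]
`print(a)` → prints [60, 28, 37, 88, 3]
`print(b)` → prints [28, 7, 88, 339]
`print(c)` → prints [60, 28, 37, 88, 3]

Answer:
[60, 28, 37, 88, 3]
[28, 7, 88, 339]
[60, 28, 37, 88, 3]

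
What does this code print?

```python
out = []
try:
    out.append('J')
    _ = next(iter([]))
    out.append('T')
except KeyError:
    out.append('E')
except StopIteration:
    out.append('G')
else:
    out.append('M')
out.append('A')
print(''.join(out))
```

Execution trace: 'J' (try body) → 'G' (except StopIteration) → 'A' (after the try/except). Output: JGA

Answer: JGA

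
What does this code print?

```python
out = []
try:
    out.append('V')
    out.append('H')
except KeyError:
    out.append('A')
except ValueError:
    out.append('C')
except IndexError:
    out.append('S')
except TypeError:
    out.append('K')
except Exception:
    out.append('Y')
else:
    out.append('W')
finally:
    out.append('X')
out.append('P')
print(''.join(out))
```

Execution trace: 'V' (try body) → 'H' (try body, no exception) → 'W' (else) → 'X' (finally) → 'P' (after the try/except). Output: VHWXP

Answer: VHWXP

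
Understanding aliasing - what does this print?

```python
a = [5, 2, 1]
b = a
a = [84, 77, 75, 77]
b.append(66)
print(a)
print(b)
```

Key concept: rebinding vs mutation: a is rebound to a new list, b still points at the original.
Step by step:
`a = [5, 2, 1]` → a = [5, 2, 1]
`b = a` → b = [5, 2, 1] (same object as a)
`a = [84, 77, 75, 77]` → a = [84, 77, 75, 77]
`b.append(66)` → b = [5, 2, 1, 66]
`print(a)` → prints [84, 77, 75, 77]
`print(b)` → prints [5, 2, 1, 66]

Answer:
[84, 77, 75, 77]
[5, 2, 1, 66]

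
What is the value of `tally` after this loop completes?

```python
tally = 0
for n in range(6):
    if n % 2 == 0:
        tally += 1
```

Count numbers divisible by 2 in range(6)
`tally` takes the values: 0 → 1 → 2 → 3

Answer: 3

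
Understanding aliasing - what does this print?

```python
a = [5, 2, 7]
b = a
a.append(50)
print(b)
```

Key concept: basic list aliasing.
Step by step:
`a = [5, 2, 7]` → a = [5, 2, 7]
`b = a` → b = [5, 2, 7] (same object as a)
`a.append(50)` → a = [5, 2, 7, 50] (same object as b); b = [5, 2, 7, 50] (same object as a)
`print(b)` → prints [5, 2, 7, 50]

Answer: [5, 2, 7, 50]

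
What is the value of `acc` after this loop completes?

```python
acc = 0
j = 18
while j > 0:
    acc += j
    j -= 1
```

Sum 18 down to 1
`acc` takes the values: 0 → 18 → 35 → 51 → 66 → 80 → 93 → 105 → 116 → 126 → 135 → 143 → 150 → 156 → 161 → 165 → 168 → 170 → 171

Answer: 171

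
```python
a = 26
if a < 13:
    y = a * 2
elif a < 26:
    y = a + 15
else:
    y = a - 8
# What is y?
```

Trace:
`a = 26` → a = 26
`if a < 13: ...` → a < 13 is False, a < 26 is False, take else branch → y = 18
So y = 18

Answer: 18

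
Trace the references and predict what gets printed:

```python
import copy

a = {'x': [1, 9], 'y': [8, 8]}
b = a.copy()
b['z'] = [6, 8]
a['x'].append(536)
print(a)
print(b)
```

Key concept: shallow copy of dict with mutable values.
Step by step:
`a = {'x': [1, 9], 'y': [8, 8]}` → a = {'x': [1, 9], 'y': [8, 8]}
`b = a.copy()` → b = {'x': [1, 9], 'y': [8, 8]}
`b['z'] = [6, 8]` → b = {'x': [1, 9], 'y': [8, 8], 'z': [6, 8]}
`a['x'].append(536)` → a = {'x': [1, 9, 536], 'y': [8, 8]}; b = {'x': [1, 9, 536], 'y': [8, 8], 'z': [6, 8]}
`print(a)` → prints {'x': [1, 9, 536], 'y': [8, 8]}
`print(b)` → prints {'x': [1, 9, 536], 'y': [8, 8], 'z': [6, 8]}

Answer:
{'x': [1, 9, 536], 'y': [8, 8]}
{'x': [1, 9, 536], 'y': [8, 8], 'z': [6, 8]}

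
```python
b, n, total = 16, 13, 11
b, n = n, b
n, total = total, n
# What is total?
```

Trace:
`b, n, total = 16, 13, 11` → b = 16; n = 13; total = 11
`b, n = n, b` → b = 13; n = 16
`n, total = total, n` → n = 11; total = 16
So total = 16

Answer: 16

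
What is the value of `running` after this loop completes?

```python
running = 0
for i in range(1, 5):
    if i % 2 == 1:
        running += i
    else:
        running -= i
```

Add odd, subtract even
`running` takes the values: 0 → 1 → -1 → 2 → -2

Answer: -2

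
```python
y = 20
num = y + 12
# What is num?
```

Trace:
`y = 20` → y = 20
`num = y + 12` → num = 32
So num = 32

Answer: 32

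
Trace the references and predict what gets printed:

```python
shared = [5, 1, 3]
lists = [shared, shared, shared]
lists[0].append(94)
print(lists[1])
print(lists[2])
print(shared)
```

Key concept: list of same reference.
Step by step:
`shared = [5, 1, 3]` → shared = [5, 1, 3]
`lists = [shared, shared, shared]` → lists = [[5, 1, 3], [5, 1, 3], [5, 1, 3]]
`lists[0].append(94)` → shared = [5, 1, 3, 94]; lists = [[5, 1, 3, 94], [5, 1, 3, 94], [5, 1, 3, 94]]
`print(lists[1])` → prints [5, 1, 3, 94]
`print(lists[2])` → prints [5, 1, 3, 94]
`print(shared)` → prints [5, 1, 3, 94]

Answer:
[5, 1, 3, 94]
[5, 1, 3, 94]
[5, 1, 3, 94]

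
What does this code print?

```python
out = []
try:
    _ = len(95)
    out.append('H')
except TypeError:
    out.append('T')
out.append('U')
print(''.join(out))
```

Execution trace: 'T' (except TypeError) → 'U' (after the try/except). Output: TU

Answer: TU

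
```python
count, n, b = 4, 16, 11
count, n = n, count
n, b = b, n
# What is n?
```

Trace:
`count, n, b = 4, 16, 11` → count = 4; n = 16; b = 11
`count, n = n, count` → count = 16; n = 4
`n, b = b, n` → n = 11; b = 4
So n = 11

Answer: 11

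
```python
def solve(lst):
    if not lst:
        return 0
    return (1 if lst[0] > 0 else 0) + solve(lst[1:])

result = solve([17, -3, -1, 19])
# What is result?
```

Count of positive elements in [17, -3, -1, 19] = 2

Answer: 2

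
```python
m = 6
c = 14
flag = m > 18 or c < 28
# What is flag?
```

Trace:
`m = 6` → m = 6
`c = 14` → c = 14
`flag = m > 18 or c < 28` → flag = True
So flag = True

Answer: True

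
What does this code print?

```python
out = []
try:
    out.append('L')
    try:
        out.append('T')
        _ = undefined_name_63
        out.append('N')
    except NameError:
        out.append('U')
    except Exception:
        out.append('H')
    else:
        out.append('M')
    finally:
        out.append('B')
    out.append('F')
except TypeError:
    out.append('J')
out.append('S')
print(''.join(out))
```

Execution trace: 'L' (try body) → 'T' (inner try body) → 'U' (inner except NameError) → 'B' (inner finally) → 'F' (try body, no exception) → 'S' (after the try/except). Output: LTUBFS

Answer: LTUBFS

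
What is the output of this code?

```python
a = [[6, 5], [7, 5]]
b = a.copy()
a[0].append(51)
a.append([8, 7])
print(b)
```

Key concept: shallow copy with nested lists.
Step by step:
`a = [[6, 5], [7, 5]]` → a = [[6, 5], [7, 5]]
`b = a.copy()` → b = [[6, 5], [7, 5]]
`a[0].append(51)` → a = [[6, 5, 51], [7, 5]]; b = [[6, 5, 51], [7, 5]]
`a.append([8, 7])` → a = [[6, 5, 51], [7, 5], [8, 7]]
`print(b)` → prints [[6, 5, 51], [7, 5]]

Answer: [[6, 5, 51], [7, 5]]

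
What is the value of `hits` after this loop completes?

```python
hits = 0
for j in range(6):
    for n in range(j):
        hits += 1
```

Triangle number: 0+1+2+...+5
`hits` takes the values: 0 → 1 → 2 → 3 → 4 → 5 → 6 → 7 → 8 → 9 → 10 → 11 → 12 → 13 → 14 → 15

Answer: 15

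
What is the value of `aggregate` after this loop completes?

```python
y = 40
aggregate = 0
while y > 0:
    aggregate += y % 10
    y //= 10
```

Sum digits of 40
`aggregate` takes the values: 0 → 4

Answer: 4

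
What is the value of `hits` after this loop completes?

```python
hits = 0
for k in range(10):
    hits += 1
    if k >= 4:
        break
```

Loop breaks when k reaches 4, hits is 5
`hits` takes the values: 0 → 1 → 2 → 3 → 4 → 5

Answer: 5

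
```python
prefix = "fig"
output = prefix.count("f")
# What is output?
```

Trace:
`prefix = "fig"` → prefix = 'fig'
`output = prefix.count("f")` → output = 1
So output = 1

Answer: 1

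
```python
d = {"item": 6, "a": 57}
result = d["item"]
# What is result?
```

Trace:
`d = {"item": 6, "a": 57}` → d = {'item': 6, 'a': 57}
`result = d["item"]` → result = 6
So result = 6

Answer: 6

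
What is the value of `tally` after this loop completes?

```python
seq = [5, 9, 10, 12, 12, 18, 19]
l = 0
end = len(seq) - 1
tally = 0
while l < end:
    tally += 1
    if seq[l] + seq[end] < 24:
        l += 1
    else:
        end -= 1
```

Steps to find pair summing to 24
`tally` takes the values: 0 → 1 → 2 → 3 → 4 → 5 → 6

Answer: 6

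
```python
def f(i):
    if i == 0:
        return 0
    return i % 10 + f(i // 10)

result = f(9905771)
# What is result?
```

Sum of digits of 9905771: 1 + 7 + 7 + 5 + 0 + 9 + 9 = 38

Answer: 38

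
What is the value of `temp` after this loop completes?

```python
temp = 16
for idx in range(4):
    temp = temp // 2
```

Halve 4 times: 16 // 2^4 = 1
`temp` takes the values: 16 → 8 → 4 → 2 → 1

Answer: 1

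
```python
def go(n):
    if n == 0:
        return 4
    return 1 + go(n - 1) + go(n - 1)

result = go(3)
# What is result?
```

go(n) = 1 + 2·go(n-1), go(0)=4. Closed form: (4+1)·2^3 - 1 = 39.

Answer: 39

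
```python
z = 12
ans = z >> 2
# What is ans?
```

Trace:
`z = 12` → z = 12
`ans = z >> 2` → ans = 3
So ans = 3

Answer: 3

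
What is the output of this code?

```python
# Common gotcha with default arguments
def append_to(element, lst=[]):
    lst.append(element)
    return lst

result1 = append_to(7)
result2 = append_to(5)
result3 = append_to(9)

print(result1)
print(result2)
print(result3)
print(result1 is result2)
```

Key concept: mutable default argument gotcha.
Step by step:
`result1 = append_to(7)` → result1 = [7]
`result2 = append_to(5)` → result1 = [7, 5] (same object as result2); result2 = [7, 5] (same object as result1)
`result3 = append_to(9)` → result1 = [7, 5, 9] (same object as result2, result3); result2 = [7, 5, 9] (same object as result1, result3); result3 = [7, 5, 9] (same object as result1, result2)
`print(result1)` → prints [7, 5, 9]
`print(result2)` → prints [7, 5, 9]
`print(result3)` → prints [7, 5, 9]
`print(result1 is result2)` → prints True

Answer:
[7, 5, 9]
[7, 5, 9]
[7, 5, 9]
True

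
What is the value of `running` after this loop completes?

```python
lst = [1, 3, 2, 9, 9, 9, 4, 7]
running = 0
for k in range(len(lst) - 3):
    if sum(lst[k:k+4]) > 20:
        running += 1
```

Count windows with sum > 20
`running` takes the values: 0 → 1 → 2 → 3 → 4

Answer: 4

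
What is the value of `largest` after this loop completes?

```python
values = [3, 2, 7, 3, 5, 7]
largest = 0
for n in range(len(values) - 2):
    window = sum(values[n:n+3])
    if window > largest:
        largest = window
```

Max sum of 3-element window in [3, 2, 7, 3, 5, 7]
`largest` takes the values: 0 → 12 → 15

Answer: 15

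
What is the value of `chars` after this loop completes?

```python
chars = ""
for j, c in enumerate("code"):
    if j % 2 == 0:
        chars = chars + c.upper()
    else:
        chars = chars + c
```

Uppercase even positions in 'code'
`chars` takes the values: "" → "C" → "Co" → "CoD" → "CoDe"

Answer: "CoDe"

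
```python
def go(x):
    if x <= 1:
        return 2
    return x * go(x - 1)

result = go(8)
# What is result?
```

go(8) = 8 * 7 * 6 * 5 * 4 * 3 * 2 * 2 = 80640

Answer: 80640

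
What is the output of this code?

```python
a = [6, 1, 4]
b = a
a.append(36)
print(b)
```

Key concept: basic list aliasing.
Step by step:
`a = [6, 1, 4]` → a = [6, 1, 4]
`b = a` → b = [6, 1, 4] (same object as a)
`a.append(36)` → a = [6, 1, 4, 36] (same object as b); b = [6, 1, 4, 36] (same object as a)
`print(b)` → prints [6, 1, 4, 36]

Answer: [6, 1, 4, 36]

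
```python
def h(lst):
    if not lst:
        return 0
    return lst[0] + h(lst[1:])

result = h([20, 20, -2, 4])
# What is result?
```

20 + 20 + (-2) + 4 + 0 = 42

Answer: 42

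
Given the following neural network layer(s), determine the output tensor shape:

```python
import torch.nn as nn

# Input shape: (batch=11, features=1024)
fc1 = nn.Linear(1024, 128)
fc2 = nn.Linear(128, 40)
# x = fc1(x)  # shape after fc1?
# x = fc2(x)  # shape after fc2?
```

Input: (11, 1024) -> after fc1: (11, 128) -> Output: (11, 40)

Answer: (11, 40)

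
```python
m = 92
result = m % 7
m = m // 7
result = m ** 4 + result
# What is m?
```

Trace:
`m = 92` → m = 92
`result = m % 7` → result = 1
`m = m // 7` → m = 13
`result = m ** 4 + result` → result = 28562
So m = 13

Answer: 13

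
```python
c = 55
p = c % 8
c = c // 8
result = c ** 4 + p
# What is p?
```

Trace:
`c = 55` → c = 55
`p = c % 8` → p = 7
`c = c // 8` → c = 6
`result = c ** 4 + p` → result = 1303
So p = 7

Answer: 7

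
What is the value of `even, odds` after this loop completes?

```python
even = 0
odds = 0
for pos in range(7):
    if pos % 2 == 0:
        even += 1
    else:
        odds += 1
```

Count evens and odds in range(7)
`even, odds` takes the values: (0, 0) → (1, 0) → (1, 1) → (2, 1) → (2, 2) → (3, 2) → (3, 3) → (4, 3)

Answer: 4, 3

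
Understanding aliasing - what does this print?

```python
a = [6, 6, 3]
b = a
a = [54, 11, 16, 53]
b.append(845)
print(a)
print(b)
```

Key concept: rebinding vs mutation: a is rebound to a new list, b still points at the original.
Step by step:
`a = [6, 6, 3]` → a = [6, 6, 3]
`b = a` → b = [6, 6, 3] (same object as a)
`a = [54, 11, 16, 53]` → a = [54, 11, 16, 53]
`b.append(845)` → b = [6, 6, 3, 845]
`print(a)` → prints [54, 11, 16, 53]
`print(b)` → prints [6, 6, 3, 845]

Answer:
[54, 11, 16, 53]
[6, 6, 3, 845]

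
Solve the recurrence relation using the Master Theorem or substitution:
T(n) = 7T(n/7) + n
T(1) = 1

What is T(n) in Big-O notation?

By Master Theorem: a=7, b=7, f(n)=n. Since log_7(7) = 1 and f(n) = Θ(n^1), Case 2 applies. T(n) = O(n log n).

Answer: O(n log n)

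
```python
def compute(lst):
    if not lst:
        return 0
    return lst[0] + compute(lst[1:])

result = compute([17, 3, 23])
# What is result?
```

17 + 3 + 23 + 0 = 43

Answer: 43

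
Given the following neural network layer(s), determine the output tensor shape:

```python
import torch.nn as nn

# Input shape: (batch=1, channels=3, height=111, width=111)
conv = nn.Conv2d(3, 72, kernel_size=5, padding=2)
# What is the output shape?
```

Input: (1, 3, 111, 111) -> Output: (1, 72, 111, 111)

Answer: (1, 72, 111, 111)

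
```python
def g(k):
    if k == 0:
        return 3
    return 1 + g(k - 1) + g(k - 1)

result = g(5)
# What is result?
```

g(k) = 1 + 2·g(k-1), g(0)=3. Closed form: (3+1)·2^5 - 1 = 127.

Answer: 127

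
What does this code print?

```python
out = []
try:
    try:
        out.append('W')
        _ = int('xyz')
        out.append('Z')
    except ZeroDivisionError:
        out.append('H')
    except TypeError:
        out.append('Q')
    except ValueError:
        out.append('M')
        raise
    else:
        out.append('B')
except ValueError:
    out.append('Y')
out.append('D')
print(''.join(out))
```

Execution trace: 'W' (inner try body) → 'M' (inner except ValueError) → 'Y' (outer except ValueError) → 'D' (after the try/except). Output: WMYD

Answer: WMYD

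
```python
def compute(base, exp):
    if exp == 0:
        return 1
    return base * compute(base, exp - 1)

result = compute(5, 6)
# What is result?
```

compute(5, 6) = 5 * 5 * 5 * 5 * 5 * 5 = 15625

Answer: 15625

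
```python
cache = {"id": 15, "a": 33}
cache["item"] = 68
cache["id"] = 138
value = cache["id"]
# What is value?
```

Trace:
`cache = {"id": 15, "a": 33}` → cache = {'id': 15, 'a': 33}
`cache["item"] = 68` → cache = {'id': 15, 'a': 33, 'item': 68}
`cache["id"] = 138` → cache = {'id': 138, 'a': 33, 'item': 68}
`value = cache["id"]` → value = 138
So value = 138

Answer: 138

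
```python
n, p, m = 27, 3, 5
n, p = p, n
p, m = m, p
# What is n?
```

Trace:
`n, p, m = 27, 3, 5` → n = 27; p = 3; m = 5
`n, p = p, n` → n = 3; p = 27
`p, m = m, p` → p = 5; m = 27
So n = 3

Answer: 3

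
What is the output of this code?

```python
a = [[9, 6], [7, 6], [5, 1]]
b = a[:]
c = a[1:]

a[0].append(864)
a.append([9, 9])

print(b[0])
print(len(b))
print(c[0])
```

Key concept: slice with nested mutation.
Step by step:
`a = [[9, 6], [7, 6], [5, 1]]` → a = [[9, 6], [7, 6], [5, 1]]
`b = a[:]` → b = [[9, 6], [7, 6], [5, 1]]
`c = a[1:]` → c = [[7, 6], [5, 1]]
`a[0].append(864)` → a = [[9, 6, 864], [7, 6], [5, 1]]; b = [[9, 6, 864], [7, 6], [5, 1]]
`a.append([9, 9])` → a = [[9, 6, 864], [7, 6], [5, 1], [9, 9]]
`print(b[0])` → prints [9, 6, 864]
`print(len(b))` → prints 3
`print(c[0])` → prints [7, 6]

Answer:
[9, 6, 864]
3
[7, 6]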